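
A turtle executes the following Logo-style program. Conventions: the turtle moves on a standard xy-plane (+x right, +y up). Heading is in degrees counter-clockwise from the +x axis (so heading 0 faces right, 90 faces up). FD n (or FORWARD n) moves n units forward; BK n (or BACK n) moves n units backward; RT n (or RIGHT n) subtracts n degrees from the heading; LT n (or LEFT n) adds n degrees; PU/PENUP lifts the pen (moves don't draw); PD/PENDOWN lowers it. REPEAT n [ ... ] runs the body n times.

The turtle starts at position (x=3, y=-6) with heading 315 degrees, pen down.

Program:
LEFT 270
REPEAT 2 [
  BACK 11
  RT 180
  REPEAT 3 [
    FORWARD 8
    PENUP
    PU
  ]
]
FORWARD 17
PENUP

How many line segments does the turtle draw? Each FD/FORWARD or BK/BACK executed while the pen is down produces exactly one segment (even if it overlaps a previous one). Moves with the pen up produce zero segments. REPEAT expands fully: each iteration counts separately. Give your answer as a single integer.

Executing turtle program step by step:
Start: pos=(3,-6), heading=315, pen down
LT 270: heading 315 -> 225
REPEAT 2 [
  -- iteration 1/2 --
  BK 11: (3,-6) -> (10.778,1.778) [heading=225, draw]
  RT 180: heading 225 -> 45
  REPEAT 3 [
    -- iteration 1/3 --
    FD 8: (10.778,1.778) -> (16.435,7.435) [heading=45, draw]
    PU: pen up
    PU: pen up
    -- iteration 2/3 --
    FD 8: (16.435,7.435) -> (22.092,13.092) [heading=45, move]
    PU: pen up
    PU: pen up
    -- iteration 3/3 --
    FD 8: (22.092,13.092) -> (27.749,18.749) [heading=45, move]
    PU: pen up
    PU: pen up
  ]
  -- iteration 2/2 --
  BK 11: (27.749,18.749) -> (19.971,10.971) [heading=45, move]
  RT 180: heading 45 -> 225
  REPEAT 3 [
    -- iteration 1/3 --
    FD 8: (19.971,10.971) -> (14.314,5.314) [heading=225, move]
    PU: pen up
    PU: pen up
    -- iteration 2/3 --
    FD 8: (14.314,5.314) -> (8.657,-0.343) [heading=225, move]
    PU: pen up
    PU: pen up
    -- iteration 3/3 --
    FD 8: (8.657,-0.343) -> (3,-6) [heading=225, move]
    PU: pen up
    PU: pen up
  ]
]
FD 17: (3,-6) -> (-9.021,-18.021) [heading=225, move]
PU: pen up
Final: pos=(-9.021,-18.021), heading=225, 2 segment(s) drawn
Segments drawn: 2

Answer: 2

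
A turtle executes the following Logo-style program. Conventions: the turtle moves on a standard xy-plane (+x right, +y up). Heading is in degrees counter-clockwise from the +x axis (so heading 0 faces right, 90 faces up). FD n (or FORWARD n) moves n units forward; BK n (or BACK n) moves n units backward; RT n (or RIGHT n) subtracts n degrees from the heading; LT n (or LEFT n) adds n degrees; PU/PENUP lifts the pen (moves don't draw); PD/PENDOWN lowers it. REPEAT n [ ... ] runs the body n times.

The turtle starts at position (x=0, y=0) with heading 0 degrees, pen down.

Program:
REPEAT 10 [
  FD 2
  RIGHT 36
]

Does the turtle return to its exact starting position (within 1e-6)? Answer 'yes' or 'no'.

Answer: yes

Derivation:
Executing turtle program step by step:
Start: pos=(0,0), heading=0, pen down
REPEAT 10 [
  -- iteration 1/10 --
  FD 2: (0,0) -> (2,0) [heading=0, draw]
  RT 36: heading 0 -> 324
  -- iteration 2/10 --
  FD 2: (2,0) -> (3.618,-1.176) [heading=324, draw]
  RT 36: heading 324 -> 288
  -- iteration 3/10 --
  FD 2: (3.618,-1.176) -> (4.236,-3.078) [heading=288, draw]
  RT 36: heading 288 -> 252
  -- iteration 4/10 --
  FD 2: (4.236,-3.078) -> (3.618,-4.98) [heading=252, draw]
  RT 36: heading 252 -> 216
  -- iteration 5/10 --
  FD 2: (3.618,-4.98) -> (2,-6.155) [heading=216, draw]
  RT 36: heading 216 -> 180
  -- iteration 6/10 --
  FD 2: (2,-6.155) -> (0,-6.155) [heading=180, draw]
  RT 36: heading 180 -> 144
  -- iteration 7/10 --
  FD 2: (0,-6.155) -> (-1.618,-4.98) [heading=144, draw]
  RT 36: heading 144 -> 108
  -- iteration 8/10 --
  FD 2: (-1.618,-4.98) -> (-2.236,-3.078) [heading=108, draw]
  RT 36: heading 108 -> 72
  -- iteration 9/10 --
  FD 2: (-2.236,-3.078) -> (-1.618,-1.176) [heading=72, draw]
  RT 36: heading 72 -> 36
  -- iteration 10/10 --
  FD 2: (-1.618,-1.176) -> (0,0) [heading=36, draw]
  RT 36: heading 36 -> 0
]
Final: pos=(0,0), heading=0, 10 segment(s) drawn

Start position: (0, 0)
Final position: (0, 0)
Distance = 0; < 1e-6 -> CLOSED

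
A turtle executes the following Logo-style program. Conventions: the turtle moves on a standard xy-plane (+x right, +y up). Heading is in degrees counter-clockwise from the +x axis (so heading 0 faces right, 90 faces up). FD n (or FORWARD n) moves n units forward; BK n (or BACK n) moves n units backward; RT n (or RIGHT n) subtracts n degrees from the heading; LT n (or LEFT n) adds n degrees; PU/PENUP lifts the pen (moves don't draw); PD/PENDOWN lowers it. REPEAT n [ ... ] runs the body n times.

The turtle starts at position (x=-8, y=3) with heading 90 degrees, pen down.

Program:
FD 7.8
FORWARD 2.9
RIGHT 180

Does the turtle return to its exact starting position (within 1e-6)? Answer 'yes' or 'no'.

Executing turtle program step by step:
Start: pos=(-8,3), heading=90, pen down
FD 7.8: (-8,3) -> (-8,10.8) [heading=90, draw]
FD 2.9: (-8,10.8) -> (-8,13.7) [heading=90, draw]
RT 180: heading 90 -> 270
Final: pos=(-8,13.7), heading=270, 2 segment(s) drawn

Start position: (-8, 3)
Final position: (-8, 13.7)
Distance = 10.7; >= 1e-6 -> NOT closed

Answer: no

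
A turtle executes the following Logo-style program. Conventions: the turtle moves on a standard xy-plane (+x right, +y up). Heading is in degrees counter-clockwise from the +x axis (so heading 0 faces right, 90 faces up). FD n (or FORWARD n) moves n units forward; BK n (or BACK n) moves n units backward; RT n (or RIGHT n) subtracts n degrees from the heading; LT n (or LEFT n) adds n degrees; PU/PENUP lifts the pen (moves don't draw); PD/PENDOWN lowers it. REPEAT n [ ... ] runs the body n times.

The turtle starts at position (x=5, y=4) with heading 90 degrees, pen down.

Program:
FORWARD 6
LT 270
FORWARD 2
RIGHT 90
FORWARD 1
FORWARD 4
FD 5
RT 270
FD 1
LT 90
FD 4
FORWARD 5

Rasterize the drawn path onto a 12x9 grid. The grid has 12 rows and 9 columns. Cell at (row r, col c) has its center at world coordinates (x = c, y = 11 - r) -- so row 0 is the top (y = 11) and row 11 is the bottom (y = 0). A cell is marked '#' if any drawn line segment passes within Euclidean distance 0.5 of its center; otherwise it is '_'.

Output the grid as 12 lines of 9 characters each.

Answer: _________
_____###_
_____#_##
_____#_##
_____#_##
_____#_##
_____#_##
_____#_##
_______##
_______##
_______##
_______##

Derivation:
Segment 0: (5,4) -> (5,10)
Segment 1: (5,10) -> (7,10)
Segment 2: (7,10) -> (7,9)
Segment 3: (7,9) -> (7,5)
Segment 4: (7,5) -> (7,0)
Segment 5: (7,0) -> (8,0)
Segment 6: (8,0) -> (8,4)
Segment 7: (8,4) -> (8,9)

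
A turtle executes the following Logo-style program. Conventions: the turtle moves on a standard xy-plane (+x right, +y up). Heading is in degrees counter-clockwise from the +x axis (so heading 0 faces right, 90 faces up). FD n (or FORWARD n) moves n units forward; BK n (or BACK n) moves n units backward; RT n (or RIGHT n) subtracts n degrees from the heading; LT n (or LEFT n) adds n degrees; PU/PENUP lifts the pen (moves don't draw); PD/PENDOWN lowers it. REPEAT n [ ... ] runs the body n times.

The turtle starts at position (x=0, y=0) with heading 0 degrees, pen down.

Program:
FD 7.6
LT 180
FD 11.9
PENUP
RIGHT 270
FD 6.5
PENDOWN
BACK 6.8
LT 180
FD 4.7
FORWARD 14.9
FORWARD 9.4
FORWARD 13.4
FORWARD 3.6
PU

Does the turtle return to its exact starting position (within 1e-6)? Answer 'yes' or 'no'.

Executing turtle program step by step:
Start: pos=(0,0), heading=0, pen down
FD 7.6: (0,0) -> (7.6,0) [heading=0, draw]
LT 180: heading 0 -> 180
FD 11.9: (7.6,0) -> (-4.3,0) [heading=180, draw]
PU: pen up
RT 270: heading 180 -> 270
FD 6.5: (-4.3,0) -> (-4.3,-6.5) [heading=270, move]
PD: pen down
BK 6.8: (-4.3,-6.5) -> (-4.3,0.3) [heading=270, draw]
LT 180: heading 270 -> 90
FD 4.7: (-4.3,0.3) -> (-4.3,5) [heading=90, draw]
FD 14.9: (-4.3,5) -> (-4.3,19.9) [heading=90, draw]
FD 9.4: (-4.3,19.9) -> (-4.3,29.3) [heading=90, draw]
FD 13.4: (-4.3,29.3) -> (-4.3,42.7) [heading=90, draw]
FD 3.6: (-4.3,42.7) -> (-4.3,46.3) [heading=90, draw]
PU: pen up
Final: pos=(-4.3,46.3), heading=90, 8 segment(s) drawn

Start position: (0, 0)
Final position: (-4.3, 46.3)
Distance = 46.499; >= 1e-6 -> NOT closed

Answer: no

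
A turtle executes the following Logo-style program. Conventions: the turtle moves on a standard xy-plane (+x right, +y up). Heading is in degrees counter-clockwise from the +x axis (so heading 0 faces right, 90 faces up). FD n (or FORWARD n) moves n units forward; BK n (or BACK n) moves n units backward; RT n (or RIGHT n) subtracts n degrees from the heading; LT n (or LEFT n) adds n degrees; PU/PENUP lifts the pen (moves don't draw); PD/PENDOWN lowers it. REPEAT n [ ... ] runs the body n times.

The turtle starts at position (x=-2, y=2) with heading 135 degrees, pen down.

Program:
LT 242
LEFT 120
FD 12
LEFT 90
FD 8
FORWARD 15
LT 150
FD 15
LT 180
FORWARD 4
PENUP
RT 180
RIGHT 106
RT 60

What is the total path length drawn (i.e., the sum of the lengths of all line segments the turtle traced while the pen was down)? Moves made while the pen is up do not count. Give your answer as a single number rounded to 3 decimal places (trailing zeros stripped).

Answer: 54

Derivation:
Executing turtle program step by step:
Start: pos=(-2,2), heading=135, pen down
LT 242: heading 135 -> 17
LT 120: heading 17 -> 137
FD 12: (-2,2) -> (-10.776,10.184) [heading=137, draw]
LT 90: heading 137 -> 227
FD 8: (-10.776,10.184) -> (-16.232,4.333) [heading=227, draw]
FD 15: (-16.232,4.333) -> (-26.462,-6.637) [heading=227, draw]
LT 150: heading 227 -> 17
FD 15: (-26.462,-6.637) -> (-12.118,-2.252) [heading=17, draw]
LT 180: heading 17 -> 197
FD 4: (-12.118,-2.252) -> (-15.943,-3.421) [heading=197, draw]
PU: pen up
RT 180: heading 197 -> 17
RT 106: heading 17 -> 271
RT 60: heading 271 -> 211
Final: pos=(-15.943,-3.421), heading=211, 5 segment(s) drawn

Segment lengths:
  seg 1: (-2,2) -> (-10.776,10.184), length = 12
  seg 2: (-10.776,10.184) -> (-16.232,4.333), length = 8
  seg 3: (-16.232,4.333) -> (-26.462,-6.637), length = 15
  seg 4: (-26.462,-6.637) -> (-12.118,-2.252), length = 15
  seg 5: (-12.118,-2.252) -> (-15.943,-3.421), length = 4
Total = 54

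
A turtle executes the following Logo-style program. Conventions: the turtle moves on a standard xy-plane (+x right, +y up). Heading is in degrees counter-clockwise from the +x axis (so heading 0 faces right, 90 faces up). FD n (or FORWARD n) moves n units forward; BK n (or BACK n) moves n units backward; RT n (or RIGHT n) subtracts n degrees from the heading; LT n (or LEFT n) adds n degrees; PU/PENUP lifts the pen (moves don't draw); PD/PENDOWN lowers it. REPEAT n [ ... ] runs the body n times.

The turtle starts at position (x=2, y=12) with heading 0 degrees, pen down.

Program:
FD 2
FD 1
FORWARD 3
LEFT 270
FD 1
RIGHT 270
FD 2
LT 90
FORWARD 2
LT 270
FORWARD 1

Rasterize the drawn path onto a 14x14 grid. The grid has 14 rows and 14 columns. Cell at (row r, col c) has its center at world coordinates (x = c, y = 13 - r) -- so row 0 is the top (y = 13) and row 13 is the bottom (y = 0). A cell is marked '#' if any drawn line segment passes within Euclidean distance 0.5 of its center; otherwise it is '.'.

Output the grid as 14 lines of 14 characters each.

Segment 0: (2,12) -> (4,12)
Segment 1: (4,12) -> (5,12)
Segment 2: (5,12) -> (8,12)
Segment 3: (8,12) -> (8,11)
Segment 4: (8,11) -> (10,11)
Segment 5: (10,11) -> (10,13)
Segment 6: (10,13) -> (11,13)

Answer: ..........##..
..#######.#...
........###...
..............
..............
..............
..............
..............
..............
..............
..............
..............
..............
..............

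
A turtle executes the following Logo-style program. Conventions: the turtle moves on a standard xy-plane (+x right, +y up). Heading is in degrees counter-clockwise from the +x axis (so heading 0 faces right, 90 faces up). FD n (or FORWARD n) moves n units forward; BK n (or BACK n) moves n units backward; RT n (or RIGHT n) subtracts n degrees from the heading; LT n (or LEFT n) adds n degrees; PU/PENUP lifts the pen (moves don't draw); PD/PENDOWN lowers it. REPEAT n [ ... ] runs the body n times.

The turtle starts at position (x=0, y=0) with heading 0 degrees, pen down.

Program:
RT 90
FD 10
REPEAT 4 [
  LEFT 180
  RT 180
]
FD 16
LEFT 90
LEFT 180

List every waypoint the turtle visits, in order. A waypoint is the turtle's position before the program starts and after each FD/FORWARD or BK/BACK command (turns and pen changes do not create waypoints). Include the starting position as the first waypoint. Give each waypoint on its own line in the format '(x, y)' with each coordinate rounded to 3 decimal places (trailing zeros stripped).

Answer: (0, 0)
(0, -10)
(0, -26)

Derivation:
Executing turtle program step by step:
Start: pos=(0,0), heading=0, pen down
RT 90: heading 0 -> 270
FD 10: (0,0) -> (0,-10) [heading=270, draw]
REPEAT 4 [
  -- iteration 1/4 --
  LT 180: heading 270 -> 90
  RT 180: heading 90 -> 270
  -- iteration 2/4 --
  LT 180: heading 270 -> 90
  RT 180: heading 90 -> 270
  -- iteration 3/4 --
  LT 180: heading 270 -> 90
  RT 180: heading 90 -> 270
  -- iteration 4/4 --
  LT 180: heading 270 -> 90
  RT 180: heading 90 -> 270
]
FD 16: (0,-10) -> (0,-26) [heading=270, draw]
LT 90: heading 270 -> 0
LT 180: heading 0 -> 180
Final: pos=(0,-26), heading=180, 2 segment(s) drawn
Waypoints (3 total):
(0, 0)
(0, -10)
(0, -26)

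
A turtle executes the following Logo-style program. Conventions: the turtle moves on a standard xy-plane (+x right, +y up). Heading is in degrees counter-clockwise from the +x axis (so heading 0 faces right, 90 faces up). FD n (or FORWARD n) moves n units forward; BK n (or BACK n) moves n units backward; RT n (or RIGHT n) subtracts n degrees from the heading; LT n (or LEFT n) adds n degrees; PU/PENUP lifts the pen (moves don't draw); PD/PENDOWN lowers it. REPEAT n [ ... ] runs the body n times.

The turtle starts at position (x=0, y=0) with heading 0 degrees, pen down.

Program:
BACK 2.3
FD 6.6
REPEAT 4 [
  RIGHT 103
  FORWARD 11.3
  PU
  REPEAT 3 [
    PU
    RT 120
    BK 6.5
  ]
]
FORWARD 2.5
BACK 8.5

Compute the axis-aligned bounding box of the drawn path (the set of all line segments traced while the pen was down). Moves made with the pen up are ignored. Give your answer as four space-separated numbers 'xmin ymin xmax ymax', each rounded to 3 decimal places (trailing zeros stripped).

Answer: -2.3 -11.01 4.3 0

Derivation:
Executing turtle program step by step:
Start: pos=(0,0), heading=0, pen down
BK 2.3: (0,0) -> (-2.3,0) [heading=0, draw]
FD 6.6: (-2.3,0) -> (4.3,0) [heading=0, draw]
REPEAT 4 [
  -- iteration 1/4 --
  RT 103: heading 0 -> 257
  FD 11.3: (4.3,0) -> (1.758,-11.01) [heading=257, draw]
  PU: pen up
  REPEAT 3 [
    -- iteration 1/3 --
    PU: pen up
    RT 120: heading 257 -> 137
    BK 6.5: (1.758,-11.01) -> (6.512,-15.443) [heading=137, move]
    -- iteration 2/3 --
    PU: pen up
    RT 120: heading 137 -> 17
    BK 6.5: (6.512,-15.443) -> (0.296,-17.344) [heading=17, move]
    -- iteration 3/3 --
    PU: pen up
    RT 120: heading 17 -> 257
    BK 6.5: (0.296,-17.344) -> (1.758,-11.01) [heading=257, move]
  ]
  -- iteration 2/4 --
  RT 103: heading 257 -> 154
  FD 11.3: (1.758,-11.01) -> (-8.398,-6.057) [heading=154, move]
  PU: pen up
  REPEAT 3 [
    -- iteration 1/3 --
    PU: pen up
    RT 120: heading 154 -> 34
    BK 6.5: (-8.398,-6.057) -> (-13.787,-9.692) [heading=34, move]
    -- iteration 2/3 --
    PU: pen up
    RT 120: heading 34 -> 274
    BK 6.5: (-13.787,-9.692) -> (-14.24,-3.207) [heading=274, move]
    -- iteration 3/3 --
    PU: pen up
    RT 120: heading 274 -> 154
    BK 6.5: (-14.24,-3.207) -> (-8.398,-6.057) [heading=154, move]
  ]
  -- iteration 3/4 --
  RT 103: heading 154 -> 51
  FD 11.3: (-8.398,-6.057) -> (-1.287,2.725) [heading=51, move]
  PU: pen up
  REPEAT 3 [
    -- iteration 1/3 --
    PU: pen up
    RT 120: heading 51 -> 291
    BK 6.5: (-1.287,2.725) -> (-3.616,8.793) [heading=291, move]
    -- iteration 2/3 --
    PU: pen up
    RT 120: heading 291 -> 171
    BK 6.5: (-3.616,8.793) -> (2.804,7.776) [heading=171, move]
    -- iteration 3/3 --
    PU: pen up
    RT 120: heading 171 -> 51
    BK 6.5: (2.804,7.776) -> (-1.287,2.725) [heading=51, move]
  ]
  -- iteration 4/4 --
  RT 103: heading 51 -> 308
  FD 11.3: (-1.287,2.725) -> (5.67,-6.18) [heading=308, move]
  PU: pen up
  REPEAT 3 [
    -- iteration 1/3 --
    PU: pen up
    RT 120: heading 308 -> 188
    BK 6.5: (5.67,-6.18) -> (12.107,-5.275) [heading=188, move]
    -- iteration 2/3 --
    PU: pen up
    RT 120: heading 188 -> 68
    BK 6.5: (12.107,-5.275) -> (9.672,-11.302) [heading=68, move]
    -- iteration 3/3 --
    PU: pen up
    RT 120: heading 68 -> 308
    BK 6.5: (9.672,-11.302) -> (5.67,-6.18) [heading=308, move]
  ]
]
FD 2.5: (5.67,-6.18) -> (7.209,-8.15) [heading=308, move]
BK 8.5: (7.209,-8.15) -> (1.976,-1.451) [heading=308, move]
Final: pos=(1.976,-1.451), heading=308, 3 segment(s) drawn

Segment endpoints: x in {-2.3, 0, 1.758, 4.3}, y in {-11.01, 0}
xmin=-2.3, ymin=-11.01, xmax=4.3, ymax=0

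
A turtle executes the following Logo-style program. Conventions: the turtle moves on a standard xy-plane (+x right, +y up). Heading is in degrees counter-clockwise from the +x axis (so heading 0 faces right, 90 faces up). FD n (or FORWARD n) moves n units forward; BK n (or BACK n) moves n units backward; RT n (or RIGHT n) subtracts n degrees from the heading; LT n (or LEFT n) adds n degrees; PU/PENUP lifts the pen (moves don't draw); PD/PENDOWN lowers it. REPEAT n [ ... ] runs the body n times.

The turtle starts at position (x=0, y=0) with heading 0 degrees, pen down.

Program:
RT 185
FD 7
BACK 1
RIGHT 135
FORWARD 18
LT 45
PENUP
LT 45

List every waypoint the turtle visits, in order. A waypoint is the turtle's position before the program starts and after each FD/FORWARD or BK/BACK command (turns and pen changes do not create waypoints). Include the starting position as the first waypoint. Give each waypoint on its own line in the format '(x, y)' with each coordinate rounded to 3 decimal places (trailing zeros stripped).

Answer: (0, 0)
(-6.973, 0.61)
(-5.977, 0.523)
(7.812, 12.093)

Derivation:
Executing turtle program step by step:
Start: pos=(0,0), heading=0, pen down
RT 185: heading 0 -> 175
FD 7: (0,0) -> (-6.973,0.61) [heading=175, draw]
BK 1: (-6.973,0.61) -> (-5.977,0.523) [heading=175, draw]
RT 135: heading 175 -> 40
FD 18: (-5.977,0.523) -> (7.812,12.093) [heading=40, draw]
LT 45: heading 40 -> 85
PU: pen up
LT 45: heading 85 -> 130
Final: pos=(7.812,12.093), heading=130, 3 segment(s) drawn
Waypoints (4 total):
(0, 0)
(-6.973, 0.61)
(-5.977, 0.523)
(7.812, 12.093)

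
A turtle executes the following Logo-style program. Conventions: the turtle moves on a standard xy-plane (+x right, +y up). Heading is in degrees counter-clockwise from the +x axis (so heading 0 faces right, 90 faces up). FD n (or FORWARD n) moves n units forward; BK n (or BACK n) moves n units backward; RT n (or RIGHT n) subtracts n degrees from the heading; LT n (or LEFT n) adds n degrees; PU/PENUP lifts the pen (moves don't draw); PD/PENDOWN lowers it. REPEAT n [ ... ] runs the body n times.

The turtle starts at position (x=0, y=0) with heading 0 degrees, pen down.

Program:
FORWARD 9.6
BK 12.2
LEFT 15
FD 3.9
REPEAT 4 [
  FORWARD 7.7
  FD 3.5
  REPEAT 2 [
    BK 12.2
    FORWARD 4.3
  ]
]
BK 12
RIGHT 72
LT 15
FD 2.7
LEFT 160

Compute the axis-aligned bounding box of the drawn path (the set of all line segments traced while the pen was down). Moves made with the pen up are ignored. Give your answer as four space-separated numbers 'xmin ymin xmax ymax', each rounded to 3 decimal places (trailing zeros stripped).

Answer: -28.197 -8.665 11.985 3.908

Derivation:
Executing turtle program step by step:
Start: pos=(0,0), heading=0, pen down
FD 9.6: (0,0) -> (9.6,0) [heading=0, draw]
BK 12.2: (9.6,0) -> (-2.6,0) [heading=0, draw]
LT 15: heading 0 -> 15
FD 3.9: (-2.6,0) -> (1.167,1.009) [heading=15, draw]
REPEAT 4 [
  -- iteration 1/4 --
  FD 7.7: (1.167,1.009) -> (8.605,3.002) [heading=15, draw]
  FD 3.5: (8.605,3.002) -> (11.985,3.908) [heading=15, draw]
  REPEAT 2 [
    -- iteration 1/2 --
    BK 12.2: (11.985,3.908) -> (0.201,0.751) [heading=15, draw]
    FD 4.3: (0.201,0.751) -> (4.355,1.863) [heading=15, draw]
    -- iteration 2/2 --
    BK 12.2: (4.355,1.863) -> (-7.43,-1.294) [heading=15, draw]
    FD 4.3: (-7.43,-1.294) -> (-3.276,-0.181) [heading=15, draw]
  ]
  -- iteration 2/4 --
  FD 7.7: (-3.276,-0.181) -> (4.161,1.812) [heading=15, draw]
  FD 3.5: (4.161,1.812) -> (7.542,2.718) [heading=15, draw]
  REPEAT 2 [
    -- iteration 1/2 --
    BK 12.2: (7.542,2.718) -> (-4.242,-0.44) [heading=15, draw]
    FD 4.3: (-4.242,-0.44) -> (-0.089,0.673) [heading=15, draw]
    -- iteration 2/2 --
    BK 12.2: (-0.089,0.673) -> (-11.873,-2.485) [heading=15, draw]
    FD 4.3: (-11.873,-2.485) -> (-7.719,-1.372) [heading=15, draw]
  ]
  -- iteration 3/4 --
  FD 7.7: (-7.719,-1.372) -> (-0.282,0.621) [heading=15, draw]
  FD 3.5: (-0.282,0.621) -> (3.099,1.527) [heading=15, draw]
  REPEAT 2 [
    -- iteration 1/2 --
    BK 12.2: (3.099,1.527) -> (-8.685,-1.631) [heading=15, draw]
    FD 4.3: (-8.685,-1.631) -> (-4.532,-0.518) [heading=15, draw]
    -- iteration 2/2 --
    BK 12.2: (-4.532,-0.518) -> (-16.316,-3.675) [heading=15, draw]
    FD 4.3: (-16.316,-3.675) -> (-12.163,-2.562) [heading=15, draw]
  ]
  -- iteration 4/4 --
  FD 7.7: (-12.163,-2.562) -> (-4.725,-0.569) [heading=15, draw]
  FD 3.5: (-4.725,-0.569) -> (-1.344,0.336) [heading=15, draw]
  REPEAT 2 [
    -- iteration 1/2 --
    BK 12.2: (-1.344,0.336) -> (-13.129,-2.821) [heading=15, draw]
    FD 4.3: (-13.129,-2.821) -> (-8.975,-1.708) [heading=15, draw]
    -- iteration 2/2 --
    BK 12.2: (-8.975,-1.708) -> (-20.759,-4.866) [heading=15, draw]
    FD 4.3: (-20.759,-4.866) -> (-16.606,-3.753) [heading=15, draw]
  ]
]
BK 12: (-16.606,-3.753) -> (-28.197,-6.859) [heading=15, draw]
RT 72: heading 15 -> 303
LT 15: heading 303 -> 318
FD 2.7: (-28.197,-6.859) -> (-26.191,-8.665) [heading=318, draw]
LT 160: heading 318 -> 118
Final: pos=(-26.191,-8.665), heading=118, 29 segment(s) drawn

Segment endpoints: x in {-28.197, -26.191, -20.759, -16.606, -16.316, -13.129, -12.163, -11.873, -8.975, -8.685, -7.719, -7.43, -4.725, -4.532, -4.242, -3.276, -2.6, -1.344, -0.282, -0.089, 0, 0.201, 1.167, 3.099, 4.161, 4.355, 7.542, 8.605, 9.6, 11.985}, y in {-8.665, -6.859, -4.866, -3.753, -3.675, -2.821, -2.562, -2.485, -1.708, -1.631, -1.372, -1.294, -0.569, -0.518, -0.44, -0.181, 0, 0.336, 0.621, 0.673, 0.751, 1.009, 1.527, 1.812, 1.863, 2.718, 3.002, 3.908}
xmin=-28.197, ymin=-8.665, xmax=11.985, ymax=3.908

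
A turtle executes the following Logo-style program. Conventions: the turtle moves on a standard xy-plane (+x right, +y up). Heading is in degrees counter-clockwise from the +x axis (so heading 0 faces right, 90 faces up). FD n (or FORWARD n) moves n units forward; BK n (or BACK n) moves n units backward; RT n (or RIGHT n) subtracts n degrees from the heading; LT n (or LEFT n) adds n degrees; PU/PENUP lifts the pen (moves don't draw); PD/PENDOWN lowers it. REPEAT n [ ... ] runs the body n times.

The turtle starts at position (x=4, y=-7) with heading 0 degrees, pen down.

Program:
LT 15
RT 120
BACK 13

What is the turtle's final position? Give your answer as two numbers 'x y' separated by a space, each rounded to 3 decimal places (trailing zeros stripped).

Answer: 7.365 5.557

Derivation:
Executing turtle program step by step:
Start: pos=(4,-7), heading=0, pen down
LT 15: heading 0 -> 15
RT 120: heading 15 -> 255
BK 13: (4,-7) -> (7.365,5.557) [heading=255, draw]
Final: pos=(7.365,5.557), heading=255, 1 segment(s) drawn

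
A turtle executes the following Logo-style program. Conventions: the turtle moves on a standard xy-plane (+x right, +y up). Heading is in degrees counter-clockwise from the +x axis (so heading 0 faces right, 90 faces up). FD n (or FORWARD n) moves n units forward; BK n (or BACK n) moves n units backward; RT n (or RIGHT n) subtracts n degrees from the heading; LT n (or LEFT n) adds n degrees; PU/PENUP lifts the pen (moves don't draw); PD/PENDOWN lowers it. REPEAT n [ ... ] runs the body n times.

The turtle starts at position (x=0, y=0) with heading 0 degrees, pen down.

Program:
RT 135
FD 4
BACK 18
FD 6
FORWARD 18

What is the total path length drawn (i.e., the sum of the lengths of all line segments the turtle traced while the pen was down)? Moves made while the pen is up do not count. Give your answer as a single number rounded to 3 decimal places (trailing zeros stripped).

Executing turtle program step by step:
Start: pos=(0,0), heading=0, pen down
RT 135: heading 0 -> 225
FD 4: (0,0) -> (-2.828,-2.828) [heading=225, draw]
BK 18: (-2.828,-2.828) -> (9.899,9.899) [heading=225, draw]
FD 6: (9.899,9.899) -> (5.657,5.657) [heading=225, draw]
FD 18: (5.657,5.657) -> (-7.071,-7.071) [heading=225, draw]
Final: pos=(-7.071,-7.071), heading=225, 4 segment(s) drawn

Segment lengths:
  seg 1: (0,0) -> (-2.828,-2.828), length = 4
  seg 2: (-2.828,-2.828) -> (9.899,9.899), length = 18
  seg 3: (9.899,9.899) -> (5.657,5.657), length = 6
  seg 4: (5.657,5.657) -> (-7.071,-7.071), length = 18
Total = 46

Answer: 46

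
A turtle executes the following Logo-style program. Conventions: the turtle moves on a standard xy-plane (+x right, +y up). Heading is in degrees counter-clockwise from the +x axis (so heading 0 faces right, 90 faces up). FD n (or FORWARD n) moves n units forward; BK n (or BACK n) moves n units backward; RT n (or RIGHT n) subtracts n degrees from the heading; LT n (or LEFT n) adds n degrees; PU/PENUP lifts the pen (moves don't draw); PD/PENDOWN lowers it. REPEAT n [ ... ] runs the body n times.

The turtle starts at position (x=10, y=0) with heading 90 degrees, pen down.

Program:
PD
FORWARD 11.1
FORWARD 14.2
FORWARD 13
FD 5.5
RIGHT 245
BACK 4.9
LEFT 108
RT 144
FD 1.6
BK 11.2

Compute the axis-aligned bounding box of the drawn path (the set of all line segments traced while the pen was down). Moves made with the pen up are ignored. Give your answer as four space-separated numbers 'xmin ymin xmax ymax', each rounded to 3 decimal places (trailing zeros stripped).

Answer: 10 0 23.865 46.176

Derivation:
Executing turtle program step by step:
Start: pos=(10,0), heading=90, pen down
PD: pen down
FD 11.1: (10,0) -> (10,11.1) [heading=90, draw]
FD 14.2: (10,11.1) -> (10,25.3) [heading=90, draw]
FD 13: (10,25.3) -> (10,38.3) [heading=90, draw]
FD 5.5: (10,38.3) -> (10,43.8) [heading=90, draw]
RT 245: heading 90 -> 205
BK 4.9: (10,43.8) -> (14.441,45.871) [heading=205, draw]
LT 108: heading 205 -> 313
RT 144: heading 313 -> 169
FD 1.6: (14.441,45.871) -> (12.87,46.176) [heading=169, draw]
BK 11.2: (12.87,46.176) -> (23.865,44.039) [heading=169, draw]
Final: pos=(23.865,44.039), heading=169, 7 segment(s) drawn

Segment endpoints: x in {10, 12.87, 14.441, 23.865}, y in {0, 11.1, 25.3, 38.3, 43.8, 44.039, 45.871, 46.176}
xmin=10, ymin=0, xmax=23.865, ymax=46.176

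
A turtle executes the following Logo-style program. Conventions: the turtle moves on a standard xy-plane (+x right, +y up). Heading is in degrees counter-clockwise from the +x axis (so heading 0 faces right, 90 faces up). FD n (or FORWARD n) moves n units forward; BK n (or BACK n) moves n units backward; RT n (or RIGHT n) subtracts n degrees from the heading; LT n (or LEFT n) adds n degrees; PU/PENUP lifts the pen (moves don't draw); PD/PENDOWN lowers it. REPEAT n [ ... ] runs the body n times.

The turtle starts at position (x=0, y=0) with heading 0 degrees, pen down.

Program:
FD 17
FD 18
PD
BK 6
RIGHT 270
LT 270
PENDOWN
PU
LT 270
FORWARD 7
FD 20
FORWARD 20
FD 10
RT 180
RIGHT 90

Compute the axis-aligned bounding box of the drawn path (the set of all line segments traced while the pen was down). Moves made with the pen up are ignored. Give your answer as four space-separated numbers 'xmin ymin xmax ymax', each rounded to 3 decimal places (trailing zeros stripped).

Answer: 0 0 35 0

Derivation:
Executing turtle program step by step:
Start: pos=(0,0), heading=0, pen down
FD 17: (0,0) -> (17,0) [heading=0, draw]
FD 18: (17,0) -> (35,0) [heading=0, draw]
PD: pen down
BK 6: (35,0) -> (29,0) [heading=0, draw]
RT 270: heading 0 -> 90
LT 270: heading 90 -> 0
PD: pen down
PU: pen up
LT 270: heading 0 -> 270
FD 7: (29,0) -> (29,-7) [heading=270, move]
FD 20: (29,-7) -> (29,-27) [heading=270, move]
FD 20: (29,-27) -> (29,-47) [heading=270, move]
FD 10: (29,-47) -> (29,-57) [heading=270, move]
RT 180: heading 270 -> 90
RT 90: heading 90 -> 0
Final: pos=(29,-57), heading=0, 3 segment(s) drawn

Segment endpoints: x in {0, 17, 29, 35}, y in {0}
xmin=0, ymin=0, xmax=35, ymax=0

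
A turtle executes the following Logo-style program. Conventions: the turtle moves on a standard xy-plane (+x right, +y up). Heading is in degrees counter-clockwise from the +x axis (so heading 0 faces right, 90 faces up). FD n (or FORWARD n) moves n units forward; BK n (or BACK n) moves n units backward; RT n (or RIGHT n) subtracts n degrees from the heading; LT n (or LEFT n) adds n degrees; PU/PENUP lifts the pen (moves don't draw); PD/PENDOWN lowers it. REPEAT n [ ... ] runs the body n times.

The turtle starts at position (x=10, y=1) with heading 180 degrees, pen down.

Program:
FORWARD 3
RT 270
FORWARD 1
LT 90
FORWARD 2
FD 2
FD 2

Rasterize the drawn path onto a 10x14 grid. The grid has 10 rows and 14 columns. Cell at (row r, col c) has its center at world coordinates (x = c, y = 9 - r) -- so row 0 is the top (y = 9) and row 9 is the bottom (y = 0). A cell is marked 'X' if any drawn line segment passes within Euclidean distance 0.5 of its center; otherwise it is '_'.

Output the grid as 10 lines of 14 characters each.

Segment 0: (10,1) -> (7,1)
Segment 1: (7,1) -> (7,0)
Segment 2: (7,0) -> (9,0)
Segment 3: (9,0) -> (11,0)
Segment 4: (11,0) -> (13,0)

Answer: ______________
______________
______________
______________
______________
______________
______________
______________
_______XXXX___
_______XXXXXXX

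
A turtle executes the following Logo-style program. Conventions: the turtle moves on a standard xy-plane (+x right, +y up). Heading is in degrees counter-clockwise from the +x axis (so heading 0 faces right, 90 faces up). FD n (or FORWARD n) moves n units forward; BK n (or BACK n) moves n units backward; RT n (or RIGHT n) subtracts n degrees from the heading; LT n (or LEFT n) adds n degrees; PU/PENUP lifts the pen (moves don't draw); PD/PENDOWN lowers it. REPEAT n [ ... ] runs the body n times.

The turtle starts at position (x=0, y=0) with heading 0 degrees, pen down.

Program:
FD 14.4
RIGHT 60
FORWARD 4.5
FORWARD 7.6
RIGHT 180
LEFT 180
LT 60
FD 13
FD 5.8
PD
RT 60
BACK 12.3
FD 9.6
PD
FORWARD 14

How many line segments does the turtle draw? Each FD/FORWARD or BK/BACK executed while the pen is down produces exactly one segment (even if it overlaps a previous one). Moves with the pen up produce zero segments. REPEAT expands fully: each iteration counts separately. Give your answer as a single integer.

Executing turtle program step by step:
Start: pos=(0,0), heading=0, pen down
FD 14.4: (0,0) -> (14.4,0) [heading=0, draw]
RT 60: heading 0 -> 300
FD 4.5: (14.4,0) -> (16.65,-3.897) [heading=300, draw]
FD 7.6: (16.65,-3.897) -> (20.45,-10.479) [heading=300, draw]
RT 180: heading 300 -> 120
LT 180: heading 120 -> 300
LT 60: heading 300 -> 0
FD 13: (20.45,-10.479) -> (33.45,-10.479) [heading=0, draw]
FD 5.8: (33.45,-10.479) -> (39.25,-10.479) [heading=0, draw]
PD: pen down
RT 60: heading 0 -> 300
BK 12.3: (39.25,-10.479) -> (33.1,0.173) [heading=300, draw]
FD 9.6: (33.1,0.173) -> (37.9,-8.141) [heading=300, draw]
PD: pen down
FD 14: (37.9,-8.141) -> (44.9,-20.265) [heading=300, draw]
Final: pos=(44.9,-20.265), heading=300, 8 segment(s) drawn
Segments drawn: 8

Answer: 8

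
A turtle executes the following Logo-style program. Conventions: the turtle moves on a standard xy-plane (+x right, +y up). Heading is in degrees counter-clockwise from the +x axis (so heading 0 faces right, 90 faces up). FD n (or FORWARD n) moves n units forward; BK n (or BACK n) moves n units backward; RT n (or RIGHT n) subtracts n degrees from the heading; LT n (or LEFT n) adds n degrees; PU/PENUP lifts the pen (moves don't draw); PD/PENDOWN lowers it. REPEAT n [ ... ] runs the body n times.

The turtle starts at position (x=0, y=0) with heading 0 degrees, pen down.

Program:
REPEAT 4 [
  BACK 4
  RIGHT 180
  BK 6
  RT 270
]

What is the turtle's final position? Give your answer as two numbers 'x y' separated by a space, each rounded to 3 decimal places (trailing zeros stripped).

Answer: 0 0

Derivation:
Executing turtle program step by step:
Start: pos=(0,0), heading=0, pen down
REPEAT 4 [
  -- iteration 1/4 --
  BK 4: (0,0) -> (-4,0) [heading=0, draw]
  RT 180: heading 0 -> 180
  BK 6: (-4,0) -> (2,0) [heading=180, draw]
  RT 270: heading 180 -> 270
  -- iteration 2/4 --
  BK 4: (2,0) -> (2,4) [heading=270, draw]
  RT 180: heading 270 -> 90
  BK 6: (2,4) -> (2,-2) [heading=90, draw]
  RT 270: heading 90 -> 180
  -- iteration 3/4 --
  BK 4: (2,-2) -> (6,-2) [heading=180, draw]
  RT 180: heading 180 -> 0
  BK 6: (6,-2) -> (0,-2) [heading=0, draw]
  RT 270: heading 0 -> 90
  -- iteration 4/4 --
  BK 4: (0,-2) -> (0,-6) [heading=90, draw]
  RT 180: heading 90 -> 270
  BK 6: (0,-6) -> (0,0) [heading=270, draw]
  RT 270: heading 270 -> 0
]
Final: pos=(0,0), heading=0, 8 segment(s) drawn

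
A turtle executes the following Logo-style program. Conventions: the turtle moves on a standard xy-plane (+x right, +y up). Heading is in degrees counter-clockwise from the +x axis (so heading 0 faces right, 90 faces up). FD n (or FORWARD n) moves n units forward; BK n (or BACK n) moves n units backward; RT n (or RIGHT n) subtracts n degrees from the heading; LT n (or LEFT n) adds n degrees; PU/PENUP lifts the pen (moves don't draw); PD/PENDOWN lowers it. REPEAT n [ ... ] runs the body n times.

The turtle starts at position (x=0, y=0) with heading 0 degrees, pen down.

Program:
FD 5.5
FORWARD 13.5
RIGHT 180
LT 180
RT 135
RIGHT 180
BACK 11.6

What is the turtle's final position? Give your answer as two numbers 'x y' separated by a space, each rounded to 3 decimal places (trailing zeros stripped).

Executing turtle program step by step:
Start: pos=(0,0), heading=0, pen down
FD 5.5: (0,0) -> (5.5,0) [heading=0, draw]
FD 13.5: (5.5,0) -> (19,0) [heading=0, draw]
RT 180: heading 0 -> 180
LT 180: heading 180 -> 0
RT 135: heading 0 -> 225
RT 180: heading 225 -> 45
BK 11.6: (19,0) -> (10.798,-8.202) [heading=45, draw]
Final: pos=(10.798,-8.202), heading=45, 3 segment(s) drawn

Answer: 10.798 -8.202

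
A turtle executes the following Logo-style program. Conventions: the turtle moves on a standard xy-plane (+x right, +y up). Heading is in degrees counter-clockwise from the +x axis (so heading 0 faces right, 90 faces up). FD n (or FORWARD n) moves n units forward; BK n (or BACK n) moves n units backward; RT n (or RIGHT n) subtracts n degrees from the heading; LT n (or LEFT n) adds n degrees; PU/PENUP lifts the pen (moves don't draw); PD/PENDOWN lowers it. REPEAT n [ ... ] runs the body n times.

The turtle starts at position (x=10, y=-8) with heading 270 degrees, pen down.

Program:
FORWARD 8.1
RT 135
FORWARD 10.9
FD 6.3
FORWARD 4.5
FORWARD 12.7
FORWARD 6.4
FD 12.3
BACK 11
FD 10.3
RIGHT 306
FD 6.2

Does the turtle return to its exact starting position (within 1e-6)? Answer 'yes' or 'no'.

Answer: no

Derivation:
Executing turtle program step by step:
Start: pos=(10,-8), heading=270, pen down
FD 8.1: (10,-8) -> (10,-16.1) [heading=270, draw]
RT 135: heading 270 -> 135
FD 10.9: (10,-16.1) -> (2.293,-8.393) [heading=135, draw]
FD 6.3: (2.293,-8.393) -> (-2.162,-3.938) [heading=135, draw]
FD 4.5: (-2.162,-3.938) -> (-5.344,-0.756) [heading=135, draw]
FD 12.7: (-5.344,-0.756) -> (-14.324,8.224) [heading=135, draw]
FD 6.4: (-14.324,8.224) -> (-18.85,12.75) [heading=135, draw]
FD 12.3: (-18.85,12.75) -> (-27.547,21.447) [heading=135, draw]
BK 11: (-27.547,21.447) -> (-19.769,13.669) [heading=135, draw]
FD 10.3: (-19.769,13.669) -> (-27.052,20.952) [heading=135, draw]
RT 306: heading 135 -> 189
FD 6.2: (-27.052,20.952) -> (-33.176,19.983) [heading=189, draw]
Final: pos=(-33.176,19.983), heading=189, 10 segment(s) drawn

Start position: (10, -8)
Final position: (-33.176, 19.983)
Distance = 51.451; >= 1e-6 -> NOT closed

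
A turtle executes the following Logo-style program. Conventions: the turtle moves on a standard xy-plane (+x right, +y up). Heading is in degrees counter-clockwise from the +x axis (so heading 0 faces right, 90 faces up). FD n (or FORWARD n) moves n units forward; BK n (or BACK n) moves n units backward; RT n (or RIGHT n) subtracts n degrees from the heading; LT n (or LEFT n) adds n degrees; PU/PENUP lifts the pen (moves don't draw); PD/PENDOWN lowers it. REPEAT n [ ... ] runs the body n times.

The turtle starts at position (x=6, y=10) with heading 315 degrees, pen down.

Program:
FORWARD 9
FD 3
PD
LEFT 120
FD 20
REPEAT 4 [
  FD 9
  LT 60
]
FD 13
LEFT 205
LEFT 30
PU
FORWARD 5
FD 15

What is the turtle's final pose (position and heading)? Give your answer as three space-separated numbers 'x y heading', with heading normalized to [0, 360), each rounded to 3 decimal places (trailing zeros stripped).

Executing turtle program step by step:
Start: pos=(6,10), heading=315, pen down
FD 9: (6,10) -> (12.364,3.636) [heading=315, draw]
FD 3: (12.364,3.636) -> (14.485,1.515) [heading=315, draw]
PD: pen down
LT 120: heading 315 -> 75
FD 20: (14.485,1.515) -> (19.662,20.833) [heading=75, draw]
REPEAT 4 [
  -- iteration 1/4 --
  FD 9: (19.662,20.833) -> (21.991,29.527) [heading=75, draw]
  LT 60: heading 75 -> 135
  -- iteration 2/4 --
  FD 9: (21.991,29.527) -> (15.627,35.891) [heading=135, draw]
  LT 60: heading 135 -> 195
  -- iteration 3/4 --
  FD 9: (15.627,35.891) -> (6.934,33.561) [heading=195, draw]
  LT 60: heading 195 -> 255
  -- iteration 4/4 --
  FD 9: (6.934,33.561) -> (4.604,24.868) [heading=255, draw]
  LT 60: heading 255 -> 315
]
FD 13: (4.604,24.868) -> (13.797,15.675) [heading=315, draw]
LT 205: heading 315 -> 160
LT 30: heading 160 -> 190
PU: pen up
FD 5: (13.797,15.675) -> (8.873,14.807) [heading=190, move]
FD 15: (8.873,14.807) -> (-5.899,12.202) [heading=190, move]
Final: pos=(-5.899,12.202), heading=190, 8 segment(s) drawn

Answer: -5.899 12.202 190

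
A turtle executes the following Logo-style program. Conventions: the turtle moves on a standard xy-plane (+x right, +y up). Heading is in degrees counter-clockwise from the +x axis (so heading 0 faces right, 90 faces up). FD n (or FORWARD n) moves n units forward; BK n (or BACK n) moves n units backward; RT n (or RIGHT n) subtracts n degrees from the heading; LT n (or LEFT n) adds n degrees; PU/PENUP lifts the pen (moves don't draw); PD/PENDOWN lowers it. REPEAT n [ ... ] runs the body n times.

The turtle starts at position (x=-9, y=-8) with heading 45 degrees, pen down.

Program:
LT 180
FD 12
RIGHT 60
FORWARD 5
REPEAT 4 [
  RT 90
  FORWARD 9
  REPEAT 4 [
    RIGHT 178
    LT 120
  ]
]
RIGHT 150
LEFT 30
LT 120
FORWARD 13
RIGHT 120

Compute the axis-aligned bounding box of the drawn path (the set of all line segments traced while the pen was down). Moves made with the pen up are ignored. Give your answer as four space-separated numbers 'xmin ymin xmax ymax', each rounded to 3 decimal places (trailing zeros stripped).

Executing turtle program step by step:
Start: pos=(-9,-8), heading=45, pen down
LT 180: heading 45 -> 225
FD 12: (-9,-8) -> (-17.485,-16.485) [heading=225, draw]
RT 60: heading 225 -> 165
FD 5: (-17.485,-16.485) -> (-22.315,-15.191) [heading=165, draw]
REPEAT 4 [
  -- iteration 1/4 --
  RT 90: heading 165 -> 75
  FD 9: (-22.315,-15.191) -> (-19.986,-6.498) [heading=75, draw]
  REPEAT 4 [
    -- iteration 1/4 --
    RT 178: heading 75 -> 257
    LT 120: heading 257 -> 17
    -- iteration 2/4 --
    RT 178: heading 17 -> 199
    LT 120: heading 199 -> 319
    -- iteration 3/4 --
    RT 178: heading 319 -> 141
    LT 120: heading 141 -> 261
    -- iteration 4/4 --
    RT 178: heading 261 -> 83
    LT 120: heading 83 -> 203
  ]
  -- iteration 2/4 --
  RT 90: heading 203 -> 113
  FD 9: (-19.986,-6.498) -> (-23.502,1.787) [heading=113, draw]
  REPEAT 4 [
    -- iteration 1/4 --
    RT 178: heading 113 -> 295
    LT 120: heading 295 -> 55
    -- iteration 2/4 --
    RT 178: heading 55 -> 237
    LT 120: heading 237 -> 357
    -- iteration 3/4 --
    RT 178: heading 357 -> 179
    LT 120: heading 179 -> 299
    -- iteration 4/4 --
    RT 178: heading 299 -> 121
    LT 120: heading 121 -> 241
  ]
  -- iteration 3/4 --
  RT 90: heading 241 -> 151
  FD 9: (-23.502,1.787) -> (-31.374,6.15) [heading=151, draw]
  REPEAT 4 [
    -- iteration 1/4 --
    RT 178: heading 151 -> 333
    LT 120: heading 333 -> 93
    -- iteration 2/4 --
    RT 178: heading 93 -> 275
    LT 120: heading 275 -> 35
    -- iteration 3/4 --
    RT 178: heading 35 -> 217
    LT 120: heading 217 -> 337
    -- iteration 4/4 --
    RT 178: heading 337 -> 159
    LT 120: heading 159 -> 279
  ]
  -- iteration 4/4 --
  RT 90: heading 279 -> 189
  FD 9: (-31.374,6.15) -> (-40.263,4.742) [heading=189, draw]
  REPEAT 4 [
    -- iteration 1/4 --
    RT 178: heading 189 -> 11
    LT 120: heading 11 -> 131
    -- iteration 2/4 --
    RT 178: heading 131 -> 313
    LT 120: heading 313 -> 73
    -- iteration 3/4 --
    RT 178: heading 73 -> 255
    LT 120: heading 255 -> 15
    -- iteration 4/4 --
    RT 178: heading 15 -> 197
    LT 120: heading 197 -> 317
  ]
]
RT 150: heading 317 -> 167
LT 30: heading 167 -> 197
LT 120: heading 197 -> 317
FD 13: (-40.263,4.742) -> (-30.755,-4.124) [heading=317, draw]
RT 120: heading 317 -> 197
Final: pos=(-30.755,-4.124), heading=197, 7 segment(s) drawn

Segment endpoints: x in {-40.263, -31.374, -30.755, -23.502, -22.315, -19.986, -17.485, -9}, y in {-16.485, -15.191, -8, -6.498, -4.124, 1.787, 4.742, 6.15}
xmin=-40.263, ymin=-16.485, xmax=-9, ymax=6.15

Answer: -40.263 -16.485 -9 6.15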